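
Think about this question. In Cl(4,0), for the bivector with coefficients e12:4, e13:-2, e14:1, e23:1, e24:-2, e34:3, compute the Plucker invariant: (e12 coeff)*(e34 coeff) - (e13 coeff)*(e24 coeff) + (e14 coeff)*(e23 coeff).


Plucker relation: af - be + cd
a*f = 4*3 = 12
b*e = (-2)*(-2) = 4
c*d = 1*1 = 1
af - be + cd = 12 - 4 + 1
= 9


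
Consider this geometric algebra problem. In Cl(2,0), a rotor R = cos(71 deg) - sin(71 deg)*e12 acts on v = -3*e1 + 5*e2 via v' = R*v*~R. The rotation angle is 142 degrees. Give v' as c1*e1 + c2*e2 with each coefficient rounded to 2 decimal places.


Rotor R = cos(71deg) - sin(71deg)*e12
Rotation angle theta = 2 * 71 = 142 degrees
v' = R*v*~R rotates v by theta.
cos(142deg) = -0.7880, sin(142deg) = 0.6157
v'_1 = -3*cos(142deg) - 5*sin(142deg)
= -3*(-0.7880) - 5*0.6157
= -0.71
v'_2 = -3*sin(142deg) + 5*cos(142deg)
= -3*0.6157 + 5*(-0.7880)
= -5.79
v' = -0.71*e1 - 5.79*e2


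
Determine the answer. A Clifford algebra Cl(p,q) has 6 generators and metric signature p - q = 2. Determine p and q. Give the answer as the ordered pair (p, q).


We need p + q = 6 and p - q = 2.
Adding: 2p = 6 + 2 = 8, so p = 4.
Then q = 6 - 4 = 2.
(p, q) = (4, 2)


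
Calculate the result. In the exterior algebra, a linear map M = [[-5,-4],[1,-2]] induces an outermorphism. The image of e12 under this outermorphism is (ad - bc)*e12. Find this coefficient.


The outermorphism of a linear map f sends e1^e2 to f(e1)^f(e2).
f(e1) = -5*e1 + 1*e2
f(e2) = -4*e1 - 2*e2
f(e1) ^ f(e2) = (-5*e1 + 1*e2) ^ (-4*e1 - 2*e2)
= (-5)*(-2)*e12 + 1*(-4)*e21
= (10 - (-4))*e12
= 14*e12
Coefficient = 14


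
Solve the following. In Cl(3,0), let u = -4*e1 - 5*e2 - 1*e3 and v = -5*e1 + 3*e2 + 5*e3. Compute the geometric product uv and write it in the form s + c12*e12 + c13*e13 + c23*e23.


In Cl(3,0): e_i^2 = 1, e_ie_j = -e_je_i for i != j.
Scalar part = u . v = (-4)*(-5) + (-5)*3 + (-1)*5
= 20 + (-15) + (-5) = 0
e12 coeff = (-4)*3 - (-5)*(-5) = -12 - 25 = -37
e13 coeff = (-4)*5 - (-1)*(-5) = -20 - 5 = -25
e23 coeff = (-5)*5 - (-1)*3 = -25 - (-3) = -22
uv = 0 - 37*e12 - 25*e13 - 22*e23


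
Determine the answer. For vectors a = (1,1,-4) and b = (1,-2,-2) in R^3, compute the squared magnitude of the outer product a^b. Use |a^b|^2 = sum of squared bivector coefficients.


a wedge b = (a1*b2 - a2*b1)*e12 + (a1*b3 - a3*b1)*e13 + (a2*b3 - a3*b2)*e23
e12 coeff: 1*(-2) - 1*1 = -2 - 1 = -3
e13 coeff: 1*(-2) - (-4)*1 = -2 - (-4) = 2
e23 coeff: 1*(-2) - (-4)*(-2) = -2 - 8 = -10
|a wedge b|^2 = (-3)^2 + 2^2 + (-10)^2
= 9 + 4 + 100
= 113


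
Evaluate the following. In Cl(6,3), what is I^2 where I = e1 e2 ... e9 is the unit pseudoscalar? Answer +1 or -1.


The pseudoscalar I = e1...e_n (product of all n generators) of Cl(p,q) satisfies I^2 = (-1)^(q + n(n-1)/2).
p = 6, q = 3, n = p + q = 9
n(n-1)/2 = 9 * 8 / 2 = 36
Exponent = q + n(n-1)/2 = 3 + 36 = 39
I^2 = (-1)^39 = -1


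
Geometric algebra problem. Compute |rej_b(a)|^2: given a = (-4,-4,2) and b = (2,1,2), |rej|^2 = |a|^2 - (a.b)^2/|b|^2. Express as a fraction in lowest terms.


|a|^2 = (-4)^2 + (-4)^2 + 2^2 = 36
|b|^2 = 2^2 + 1^2 + 2^2 = 9
a . b = (-4)*2 + (-4)*1 + 2*2 = -8
(a.b)^2 = (-8)^2 = 64
|rej|^2 = 36 - 64/9
= (324 - 64)/9
= 260/9
In lowest terms: 260/9


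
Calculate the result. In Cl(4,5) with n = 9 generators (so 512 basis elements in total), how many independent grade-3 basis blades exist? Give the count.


Number of grade-k basis blades in Cl(p,q) with n = p + q is C(n, k).
n = 4 + 5 = 9
C(9, 3) = 9! / (3! * 6!)
= 362880 / (6 * 720)
= 84


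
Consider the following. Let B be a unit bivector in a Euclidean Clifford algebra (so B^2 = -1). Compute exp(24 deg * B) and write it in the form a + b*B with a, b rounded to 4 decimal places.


For a unit bivector B with B^2 = -1, the exponential series gives
e^(theta*B) = cos(theta) + sin(theta)*B (the GA analogue of Euler's formula).
theta = 24 degrees = 0.418879 rad
cos(24 deg) = 0.9135
sin(24 deg) = 0.4067
exp(theta*B) = 0.9135 + 0.4067*B


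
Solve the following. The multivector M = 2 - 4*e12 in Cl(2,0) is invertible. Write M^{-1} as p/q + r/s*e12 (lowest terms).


M = 2 - 4*e12, where e12^2 = -1.
Since M commutes with its reverse ~M = a - b*e12, M * ~M = a^2 - b^2*e12^2 = a^2 + b^2.
So M^{-1} = ~M / (a^2 + b^2) = (a - b*e12)/(a^2 + b^2).
a^2 + b^2 = 4 + 16 = 20
Scalar part = 2/20 = 1/10
Bivector coeff = 4/20 = 1/5
M^{-1} = 1/10 + 1/5*e12


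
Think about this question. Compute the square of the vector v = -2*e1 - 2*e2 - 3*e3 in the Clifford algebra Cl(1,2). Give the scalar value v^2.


v^2 = sum of c_i^2 * e_i^2
Positive signature terms (e_i^2 = +1): (-2)^2 = 4
Negative signature terms (e_j^2 = -1): (-2)^2 + (-3)^2 = 13
v^2 = 4 - 13 = -9


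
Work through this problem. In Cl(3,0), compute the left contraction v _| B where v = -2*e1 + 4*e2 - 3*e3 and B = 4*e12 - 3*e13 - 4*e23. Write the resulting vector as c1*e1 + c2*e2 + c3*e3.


Left contraction v _| B = <vB>_1 (grade-1 part of the geometric product vB).
Using e1_|e12 = e2, e2_|e12 = -e1, e1_|e13 = e3, e3_|e13 = -e1, e2_|e23 = e3, e3_|e23 = -e2:
e1 coeff: -v2*b12 - v3*b13 = -(4)*(4) - (-3)*(-3) = -25
e2 coeff: v1*b12 - v3*b23 = (-2)*(4) - (-3)*(-4) = -20
e3 coeff: v1*b13 + v2*b23 = (-2)*(-3) + (4)*(-4) = -10
v _| B = -25*e1 - 20*e2 - 10*e3


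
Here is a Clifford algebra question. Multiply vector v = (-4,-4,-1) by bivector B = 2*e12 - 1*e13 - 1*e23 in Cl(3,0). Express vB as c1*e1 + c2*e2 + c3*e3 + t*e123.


vB has grade-1 (vector) and grade-3 (trivector) parts: vB = (v _| B) + (v ^ B).
Vector part <vB>_1:
  e1: -v2*b12 - v3*b13 = -(-4)*(2) - (-1)*(-1) = 7
  e2: v1*b12 - v3*b23 = (-4)*(2) - (-1)*(-1) = -9
  e3: v1*b13 + v2*b23 = (-4)*(-1) + (-4)*(-1) = 8
Trivector part <vB>_3:
  e123: v1*b23 - v2*b13 + v3*b12 = (-4)*(-1) - (-4)*(-1) + (-1)*(2) = -2
vB = 7*e1 - 9*e2 + 8*e3 - 2*e123


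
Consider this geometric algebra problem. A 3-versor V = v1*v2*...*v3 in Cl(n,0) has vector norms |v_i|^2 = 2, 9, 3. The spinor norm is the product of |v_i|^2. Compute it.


Spinor norm N(V) = |v1|^2 * |v2|^2 * ... * |v3|^2
= 2 * 9 * 3
Running product: 2, 18, 54
N(V) = 54


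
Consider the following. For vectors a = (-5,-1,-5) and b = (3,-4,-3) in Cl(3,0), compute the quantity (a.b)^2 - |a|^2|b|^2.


a . b = (-5)*3 + (-1)*(-4) + (-5)*(-3)
= -15 + 4 + 15 = 4
|a|^2 = (-5)^2 + (-1)^2 + (-5)^2 = 51
|b|^2 = 3^2 + (-4)^2 + (-3)^2 = 34
(a.b)^2 = 4^2 = 16
|a|^2 * |b|^2 = 51 * 34 = 1734
Result = 16 - 1734 = -1718


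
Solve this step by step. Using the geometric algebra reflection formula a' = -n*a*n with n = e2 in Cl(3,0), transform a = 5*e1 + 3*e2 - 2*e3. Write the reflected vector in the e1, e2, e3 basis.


Reflection formula: a' = -n*a*n, with n = e2 (unit vector, n^2 = 1).
For reflection through hyperplane perp to e2:
The component along e2 flips sign, others stay.
a = (5, 3, -2)
a' = (5, -3, -2)
a' = 5*e1 - 3*e2 - 2*e3


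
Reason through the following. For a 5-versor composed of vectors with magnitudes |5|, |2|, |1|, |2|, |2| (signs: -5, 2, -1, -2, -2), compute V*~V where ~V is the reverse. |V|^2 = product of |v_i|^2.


Each vector v_i has |v_i|^2 = s_i^2
Squared scales: (-5)^2 = 25, 2^2 = 4, (-1)^2 = 1, (-2)^2 = 4, (-2)^2 = 4
|V|^2 = 25 * 4 * 1 * 4 * 4
= 1600


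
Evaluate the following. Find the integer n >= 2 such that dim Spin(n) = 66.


dim Spin(n) = dim so(n) = n(n-1)/2.
Solve n(n-1)/2 = 66, i.e. n^2 - n - 132 = 0.
Discriminant = 1 + 8*66 = 529
n = (1 + sqrt(529))/2 = (1 + 23)/2 = 12


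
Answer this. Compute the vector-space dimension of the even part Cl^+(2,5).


Even subalgebra dimension = 2^(n-1)
n = 2 + 5 = 7
2^(7 - 1) = 2^6 = 64
Verification: sum of C(7,k) for even k = 1 + 21 + 35 + 7 = 64
Result = 64


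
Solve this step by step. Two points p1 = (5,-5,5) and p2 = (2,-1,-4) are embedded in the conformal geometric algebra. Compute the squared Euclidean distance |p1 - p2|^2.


p1 - p2 = (3, -4, 9)
|p1 - p2|^2 = 3^2 + (-4)^2 + 9^2
= 9 + 16 + 81
= 106


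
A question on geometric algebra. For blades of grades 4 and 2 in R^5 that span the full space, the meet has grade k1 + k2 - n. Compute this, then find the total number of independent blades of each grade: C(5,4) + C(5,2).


Meet grade = grade(A) + grade(B) - n
= 4 + 2 - 5 = 1
C(5,4) = 5
C(5,2) = 10
dim_A + dim_B = 5 + 10 = 15


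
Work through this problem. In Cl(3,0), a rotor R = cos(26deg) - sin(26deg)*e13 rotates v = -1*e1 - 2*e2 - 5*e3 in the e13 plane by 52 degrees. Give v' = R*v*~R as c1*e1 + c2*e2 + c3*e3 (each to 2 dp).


Rotor R = cos(26deg) - sin(26deg)*e13
Rotation angle theta = 2 * 26 = 52 degrees in the e13 plane (e1 -> e3).
The component perpendicular to the plane (e2) is invariant: v'_2 = v2 = -2.00
cos(52deg) = 0.6157, sin(52deg) = 0.7880
v'_1 = v1*cos(theta) - v3*sin(theta) = -1*0.6157 - (-5)*0.7880 = 3.32
v'_3 = v1*sin(theta) + v3*cos(theta) = -1*0.7880 + (-5)*0.6157 = -3.87
v' = 3.32*e1 - 2.00*e2 - 3.87*e3


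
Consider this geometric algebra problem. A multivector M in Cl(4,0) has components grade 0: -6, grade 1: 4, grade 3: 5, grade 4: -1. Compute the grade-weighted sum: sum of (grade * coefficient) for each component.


Grade-weighted sum = sum of grade_k * coefficient_k
0*(-6) = 0
1*4 = 4
3*5 = 15
4*(-1) = -4
Total = 0 + 4 + 15 + (-4) = 15


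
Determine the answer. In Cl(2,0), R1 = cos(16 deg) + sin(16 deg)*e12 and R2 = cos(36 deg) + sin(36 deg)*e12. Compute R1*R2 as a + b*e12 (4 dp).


Same-plane rotors commute and their half-angles add:
R1*R2 = cos(a1 + a2) + sin(a1 + a2)*e12.
a1 + a2 = 16 + 36 = 52 deg
cos(52 deg) = 0.6157
sin(52 deg) = 0.7880
R1*R2 = 0.6157 + 0.7880*e12


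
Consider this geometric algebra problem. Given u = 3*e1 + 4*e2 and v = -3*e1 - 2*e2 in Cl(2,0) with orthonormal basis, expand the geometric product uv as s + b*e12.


Expand: (3*e1 + 4*e2)(-3*e1 - 2*e2)
= 3*(-3)*e1e1 + 3*(-2)*e1e2 + 4*(-3)*e2e1 + 4*(-2)*e2e2
Using e1^2 = e2^2 = 1, e2e1 = -e1e2:
Scalar part s = 3*(-3) + 4*(-2) = -9 + (-8) = -17
Bivector part b = 3*(-2) - 4*(-3) = -6 - (-12) = 6
uv = -17 + 6*e12


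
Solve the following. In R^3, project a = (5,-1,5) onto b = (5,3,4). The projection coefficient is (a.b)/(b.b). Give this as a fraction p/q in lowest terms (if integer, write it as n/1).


Projection coefficient = (a . b) / (b . b)
a . b = 5*5 + (-1)*3 + 5*4
= 25 + (-3) + 20 = 42
b . b = 5^2 + 3^2 + 4^2
= 25 + 9 + 16 = 50
Coefficient = 42/50
In lowest terms: 21/25


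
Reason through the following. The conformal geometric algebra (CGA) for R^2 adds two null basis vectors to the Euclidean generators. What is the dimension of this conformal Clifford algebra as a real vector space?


The conformal model of R^2 uses Cl(3,1): the 2 Euclidean generators plus two extra orthogonal generators e+ (e+^2 = +1) and e- (e-^2 = -1), from which the null vectors e0, einf are built.
Number of generators m = 2 + 2 = 4.
dim Cl(p,q) = 2^m = 2^4 = 16


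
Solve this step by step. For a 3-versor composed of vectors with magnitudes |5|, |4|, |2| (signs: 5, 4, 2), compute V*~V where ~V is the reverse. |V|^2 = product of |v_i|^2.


Each vector v_i has |v_i|^2 = s_i^2
Squared scales: 5^2 = 25, 4^2 = 16, 2^2 = 4
|V|^2 = 25 * 16 * 4
= 1600


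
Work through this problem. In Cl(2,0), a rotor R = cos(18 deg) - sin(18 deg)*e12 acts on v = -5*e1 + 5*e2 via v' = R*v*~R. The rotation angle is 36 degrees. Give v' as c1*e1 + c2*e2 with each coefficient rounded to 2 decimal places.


Rotor R = cos(18deg) - sin(18deg)*e12
Rotation angle theta = 2 * 18 = 36 degrees
v' = R*v*~R rotates v by theta.
cos(36deg) = 0.8090, sin(36deg) = 0.5878
v'_1 = -5*cos(36deg) - 5*sin(36deg)
= -5*0.8090 - 5*0.5878
= -6.98
v'_2 = -5*sin(36deg) + 5*cos(36deg)
= -5*0.5878 + 5*0.8090
= 1.11
v' = -6.98*e1 + 1.11*e2


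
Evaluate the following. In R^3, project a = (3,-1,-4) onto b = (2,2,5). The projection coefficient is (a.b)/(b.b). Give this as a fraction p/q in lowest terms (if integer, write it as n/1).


Projection coefficient = (a . b) / (b . b)
a . b = 3*2 + (-1)*2 + (-4)*5
= 6 + (-2) + (-20) = -16
b . b = 2^2 + 2^2 + 5^2
= 4 + 4 + 25 = 33
Coefficient = -16/33
In lowest terms: -16/33


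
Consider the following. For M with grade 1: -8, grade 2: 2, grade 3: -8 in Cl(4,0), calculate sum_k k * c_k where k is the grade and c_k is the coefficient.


Grade-weighted sum = sum of grade_k * coefficient_k
1*(-8) = -8
2*2 = 4
3*(-8) = -24
Total = -8 + 4 + (-24) = -28


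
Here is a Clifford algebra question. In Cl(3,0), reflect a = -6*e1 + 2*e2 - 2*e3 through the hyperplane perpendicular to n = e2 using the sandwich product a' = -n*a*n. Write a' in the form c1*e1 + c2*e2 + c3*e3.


Reflection formula: a' = -n*a*n, with n = e2 (unit vector, n^2 = 1).
For reflection through hyperplane perp to e2:
The component along e2 flips sign, others stay.
a = (-6, 2, -2)
a' = (-6, -2, -2)
a' = -6*e1 - 2*e2 - 2*e3


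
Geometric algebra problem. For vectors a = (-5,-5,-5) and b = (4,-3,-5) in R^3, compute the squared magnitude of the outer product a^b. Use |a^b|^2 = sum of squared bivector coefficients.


a wedge b = (a1*b2 - a2*b1)*e12 + (a1*b3 - a3*b1)*e13 + (a2*b3 - a3*b2)*e23
e12 coeff: (-5)*(-3) - (-5)*4 = 15 - (-20) = 35
e13 coeff: (-5)*(-5) - (-5)*4 = 25 - (-20) = 45
e23 coeff: (-5)*(-5) - (-5)*(-3) = 25 - 15 = 10
|a wedge b|^2 = 35^2 + 45^2 + 10^2
= 1225 + 2025 + 100
= 3350


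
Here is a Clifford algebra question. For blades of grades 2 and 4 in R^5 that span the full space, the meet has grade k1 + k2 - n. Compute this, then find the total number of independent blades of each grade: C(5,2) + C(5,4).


Meet grade = grade(A) + grade(B) - n
= 2 + 4 - 5 = 1
C(5,2) = 10
C(5,4) = 5
dim_A + dim_B = 10 + 5 = 15


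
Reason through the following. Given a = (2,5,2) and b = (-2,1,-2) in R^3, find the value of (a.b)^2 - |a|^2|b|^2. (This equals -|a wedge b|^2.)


a . b = 2*(-2) + 5*1 + 2*(-2)
= -4 + 5 + (-4) = -3
|a|^2 = 2^2 + 5^2 + 2^2 = 33
|b|^2 = (-2)^2 + 1^2 + (-2)^2 = 9
(a.b)^2 = (-3)^2 = 9
|a|^2 * |b|^2 = 33 * 9 = 297
Result = 9 - 297 = -288


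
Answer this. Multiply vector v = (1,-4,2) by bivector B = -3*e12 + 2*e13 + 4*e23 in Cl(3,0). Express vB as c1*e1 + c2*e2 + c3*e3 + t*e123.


vB has grade-1 (vector) and grade-3 (trivector) parts: vB = (v _| B) + (v ^ B).
Vector part <vB>_1:
  e1: -v2*b12 - v3*b13 = -(-4)*(-3) - (2)*(2) = -16
  e2: v1*b12 - v3*b23 = (1)*(-3) - (2)*(4) = -11
  e3: v1*b13 + v2*b23 = (1)*(2) + (-4)*(4) = -14
Trivector part <vB>_3:
  e123: v1*b23 - v2*b13 + v3*b12 = (1)*(4) - (-4)*(2) + (2)*(-3) = 6
vB = -16*e1 - 11*e2 - 14*e3 + 6*e123


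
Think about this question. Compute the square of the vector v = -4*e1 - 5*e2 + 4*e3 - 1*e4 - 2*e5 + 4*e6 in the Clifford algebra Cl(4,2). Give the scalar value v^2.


v^2 = sum of c_i^2 * e_i^2
Positive signature terms (e_i^2 = +1): (-4)^2 + (-5)^2 + 4^2 + (-1)^2 = 58
Negative signature terms (e_j^2 = -1): (-2)^2 + 4^2 = 20
v^2 = 58 - 20 = 38


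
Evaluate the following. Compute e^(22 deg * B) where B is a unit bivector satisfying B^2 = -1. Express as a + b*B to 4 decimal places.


For a unit bivector B with B^2 = -1, the exponential series gives
e^(theta*B) = cos(theta) + sin(theta)*B (the GA analogue of Euler's formula).
theta = 22 degrees = 0.383972 rad
cos(22 deg) = 0.9272
sin(22 deg) = 0.3746
exp(theta*B) = 0.9272 + 0.3746*B


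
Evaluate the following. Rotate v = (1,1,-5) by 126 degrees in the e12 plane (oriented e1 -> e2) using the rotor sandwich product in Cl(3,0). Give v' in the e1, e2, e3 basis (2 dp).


Rotor R = cos(63deg) - sin(63deg)*e12
Rotation angle theta = 2 * 63 = 126 degrees in the e12 plane (e1 -> e2).
The component perpendicular to the plane (e3) is invariant: v'_3 = v3 = -5.00
cos(126deg) = -0.5878, sin(126deg) = 0.8090
v'_1 = v1*cos(theta) - v2*sin(theta) = 1*(-0.5878) - 1*0.8090 = -1.40
v'_2 = v1*sin(theta) + v2*cos(theta) = 1*0.8090 + 1*(-0.5878) = 0.22
v' = -1.40*e1 + 0.22*e2 - 5.00*e3


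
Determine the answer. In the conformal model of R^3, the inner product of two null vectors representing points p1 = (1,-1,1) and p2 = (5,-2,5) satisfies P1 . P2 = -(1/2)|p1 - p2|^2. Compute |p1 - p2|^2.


p1 - p2 = (-4, 1, -4)
|p1 - p2|^2 = (-4)^2 + 1^2 + (-4)^2
= 16 + 1 + 16
= 33


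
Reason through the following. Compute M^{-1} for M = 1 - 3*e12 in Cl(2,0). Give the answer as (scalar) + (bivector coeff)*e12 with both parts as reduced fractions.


M = 1 - 3*e12, where e12^2 = -1.
Since M commutes with its reverse ~M = a - b*e12, M * ~M = a^2 - b^2*e12^2 = a^2 + b^2.
So M^{-1} = ~M / (a^2 + b^2) = (a - b*e12)/(a^2 + b^2).
a^2 + b^2 = 1 + 9 = 10
Scalar part = 1/10 = 1/10
Bivector coeff = 3/10 = 3/10
M^{-1} = 1/10 + 3/10*e12


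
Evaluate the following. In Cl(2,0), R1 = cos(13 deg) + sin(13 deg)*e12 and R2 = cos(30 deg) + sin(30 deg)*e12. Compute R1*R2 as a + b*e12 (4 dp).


Same-plane rotors commute and their half-angles add:
R1*R2 = cos(a1 + a2) + sin(a1 + a2)*e12.
a1 + a2 = 13 + 30 = 43 deg
cos(43 deg) = 0.7314
sin(43 deg) = 0.6820
R1*R2 = 0.7314 + 0.6820*e12


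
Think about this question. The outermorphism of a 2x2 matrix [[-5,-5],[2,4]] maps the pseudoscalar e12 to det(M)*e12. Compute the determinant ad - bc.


The outermorphism of a linear map f sends e1^e2 to f(e1)^f(e2).
f(e1) = -5*e1 + 2*e2
f(e2) = -5*e1 + 4*e2
f(e1) ^ f(e2) = (-5*e1 + 2*e2) ^ (-5*e1 + 4*e2)
= (-5)*4*e12 + 2*(-5)*e21
= (-20 - (-10))*e12
= -10*e12
Coefficient = -10


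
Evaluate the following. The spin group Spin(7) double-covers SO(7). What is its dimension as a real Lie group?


Spin(n) double-covers SO(n); both have Lie algebra so(n) of dimension n(n-1)/2.
n = 7
n(n-1) = 7 * 6 = 42
dim Spin(7) = 42/2 = 21


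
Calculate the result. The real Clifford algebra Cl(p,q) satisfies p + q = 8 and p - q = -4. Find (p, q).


We need p + q = 8 and p - q = -4.
Adding: 2p = 8 + (-4) = 4, so p = 2.
Then q = 8 - 2 = 6.
(p, q) = (2, 6)


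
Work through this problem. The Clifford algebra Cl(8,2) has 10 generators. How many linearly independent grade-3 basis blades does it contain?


Number of grade-k basis blades in Cl(p,q) with n = p + q is C(n, k).
n = 8 + 2 = 10
C(10, 3) = 10! / (3! * 7!)
= 3628800 / (6 * 5040)
= 120


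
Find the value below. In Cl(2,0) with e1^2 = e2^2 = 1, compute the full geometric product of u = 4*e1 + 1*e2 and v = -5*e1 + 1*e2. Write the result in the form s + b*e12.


Expand: (4*e1 + 1*e2)(-5*e1 + 1*e2)
= 4*(-5)*e1e1 + 4*1*e1e2 + 1*(-5)*e2e1 + 1*1*e2e2
Using e1^2 = e2^2 = 1, e2e1 = -e1e2:
Scalar part s = 4*(-5) + 1*1 = -20 + 1 = -19
Bivector part b = 4*1 - 1*(-5) = 4 - (-5) = 9
uv = -19 + 9*e12


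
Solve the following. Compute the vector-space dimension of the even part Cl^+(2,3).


Even subalgebra dimension = 2^(n-1)
n = 2 + 3 = 5
2^(5 - 1) = 2^4 = 16
Verification: sum of C(5,k) for even k = 1 + 10 + 5 = 16
Result = 16


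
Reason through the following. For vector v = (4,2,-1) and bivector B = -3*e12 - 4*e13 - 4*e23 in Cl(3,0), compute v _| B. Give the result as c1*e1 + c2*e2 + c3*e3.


Left contraction v _| B = <vB>_1 (grade-1 part of the geometric product vB).
Using e1_|e12 = e2, e2_|e12 = -e1, e1_|e13 = e3, e3_|e13 = -e1, e2_|e23 = e3, e3_|e23 = -e2:
e1 coeff: -v2*b12 - v3*b13 = -(2)*(-3) - (-1)*(-4) = 2
e2 coeff: v1*b12 - v3*b23 = (4)*(-3) - (-1)*(-4) = -16
e3 coeff: v1*b13 + v2*b23 = (4)*(-4) + (2)*(-4) = -24
v _| B = 2*e1 - 16*e2 - 24*e3


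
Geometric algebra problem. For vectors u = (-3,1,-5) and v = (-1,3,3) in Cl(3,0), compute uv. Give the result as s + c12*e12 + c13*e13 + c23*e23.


In Cl(3,0): e_i^2 = 1, e_ie_j = -e_je_i for i != j.
Scalar part = u . v = (-3)*(-1) + 1*3 + (-5)*3
= 3 + 3 + (-15) = -9
e12 coeff = (-3)*3 - 1*(-1) = -9 - (-1) = -8
e13 coeff = (-3)*3 - (-5)*(-1) = -9 - 5 = -14
e23 coeff = 1*3 - (-5)*3 = 3 - (-15) = 18
uv = -9 - 8*e12 - 14*e13 + 18*e23


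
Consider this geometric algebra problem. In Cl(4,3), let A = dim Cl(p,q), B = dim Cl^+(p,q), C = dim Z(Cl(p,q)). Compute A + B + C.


n = 4 + 3 = 7
Total dim = 2^7 = 128
Even subalgebra dim = 2^6 = 64
n is odd, so center dim = 2
Sum = 128 + 64 + 2 = 194


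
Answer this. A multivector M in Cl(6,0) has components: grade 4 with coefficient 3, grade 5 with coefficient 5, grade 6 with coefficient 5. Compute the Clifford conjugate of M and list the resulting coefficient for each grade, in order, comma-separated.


Clifford conjugate sign for grade k: (-1)^(k(k+1)/2)
Grade 4: (-1)^(4*5/2) = (-1)^10 = 1, coeff 3 -> 3
Grade 5: (-1)^(5*6/2) = (-1)^15 = -1, coeff 5 -> -5
Grade 6: (-1)^(6*7/2) = (-1)^21 = -1, coeff 5 -> -5
Conjugated coefficients: 3, -5, -5


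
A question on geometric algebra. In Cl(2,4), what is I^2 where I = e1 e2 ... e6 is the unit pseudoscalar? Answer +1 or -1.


The pseudoscalar I = e1...e_n (product of all n generators) of Cl(p,q) satisfies I^2 = (-1)^(q + n(n-1)/2).
p = 2, q = 4, n = p + q = 6
n(n-1)/2 = 6 * 5 / 2 = 15
Exponent = q + n(n-1)/2 = 4 + 15 = 19
I^2 = (-1)^19 = -1


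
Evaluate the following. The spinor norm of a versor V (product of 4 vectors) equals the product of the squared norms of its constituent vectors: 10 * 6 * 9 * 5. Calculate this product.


Spinor norm N(V) = |v1|^2 * |v2|^2 * ... * |v4|^2
= 10 * 6 * 9 * 5
Running product: 10, 60, 540, 2700
N(V) = 2700


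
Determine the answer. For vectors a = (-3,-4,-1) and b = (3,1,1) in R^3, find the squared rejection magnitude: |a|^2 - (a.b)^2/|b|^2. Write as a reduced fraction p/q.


|a|^2 = (-3)^2 + (-4)^2 + (-1)^2 = 26
|b|^2 = 3^2 + 1^2 + 1^2 = 11
a . b = (-3)*3 + (-4)*1 + (-1)*1 = -14
(a.b)^2 = (-14)^2 = 196
|rej|^2 = 26 - 196/11
= (286 - 196)/11
= 90/11
In lowest terms: 90/11


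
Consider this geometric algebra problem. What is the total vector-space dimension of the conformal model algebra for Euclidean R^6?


The conformal model of R^6 uses Cl(7,1): the 6 Euclidean generators plus two extra orthogonal generators e+ (e+^2 = +1) and e- (e-^2 = -1), from which the null vectors e0, einf are built.
Number of generators m = 6 + 2 = 8.
dim Cl(p,q) = 2^m = 2^8 = 256


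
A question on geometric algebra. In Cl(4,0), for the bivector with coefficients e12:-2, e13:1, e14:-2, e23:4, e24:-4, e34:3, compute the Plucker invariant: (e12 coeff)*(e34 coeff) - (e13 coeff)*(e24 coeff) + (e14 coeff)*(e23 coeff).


Plucker relation: af - be + cd
a*f = (-2)*3 = -6
b*e = 1*(-4) = -4
c*d = (-2)*4 = -8
af - be + cd = -6 - (-4) + (-8)
= -10


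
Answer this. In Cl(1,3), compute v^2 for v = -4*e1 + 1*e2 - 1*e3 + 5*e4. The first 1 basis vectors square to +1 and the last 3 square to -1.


v^2 = sum of c_i^2 * e_i^2
Positive signature terms (e_i^2 = +1): (-4)^2 = 16
Negative signature terms (e_j^2 = -1): 1^2 + (-1)^2 + 5^2 = 27
v^2 = 16 - 27 = -11


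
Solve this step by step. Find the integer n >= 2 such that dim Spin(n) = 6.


dim Spin(n) = dim so(n) = n(n-1)/2.
Solve n(n-1)/2 = 6, i.e. n^2 - n - 12 = 0.
Discriminant = 1 + 8*6 = 49
n = (1 + sqrt(49))/2 = (1 + 7)/2 = 4


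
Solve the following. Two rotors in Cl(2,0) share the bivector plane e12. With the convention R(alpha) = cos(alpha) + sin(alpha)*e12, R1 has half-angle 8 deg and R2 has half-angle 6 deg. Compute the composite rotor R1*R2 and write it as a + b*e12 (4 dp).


Same-plane rotors commute and their half-angles add:
R1*R2 = cos(a1 + a2) + sin(a1 + a2)*e12.
a1 + a2 = 8 + 6 = 14 deg
cos(14 deg) = 0.9703
sin(14 deg) = 0.2419
R1*R2 = 0.9703 + 0.2419*e12


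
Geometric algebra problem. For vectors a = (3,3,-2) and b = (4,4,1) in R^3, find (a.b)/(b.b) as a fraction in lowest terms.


Projection coefficient = (a . b) / (b . b)
a . b = 3*4 + 3*4 + (-2)*1
= 12 + 12 + (-2) = 22
b . b = 4^2 + 4^2 + 1^2
= 16 + 16 + 1 = 33
Coefficient = 22/33
In lowest terms: 2/3


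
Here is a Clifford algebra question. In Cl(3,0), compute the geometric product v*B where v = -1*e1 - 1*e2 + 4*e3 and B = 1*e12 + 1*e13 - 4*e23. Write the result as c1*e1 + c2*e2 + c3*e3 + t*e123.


vB has grade-1 (vector) and grade-3 (trivector) parts: vB = (v _| B) + (v ^ B).
Vector part <vB>_1:
  e1: -v2*b12 - v3*b13 = -(-1)*(1) - (4)*(1) = -3
  e2: v1*b12 - v3*b23 = (-1)*(1) - (4)*(-4) = 15
  e3: v1*b13 + v2*b23 = (-1)*(1) + (-1)*(-4) = 3
Trivector part <vB>_3:
  e123: v1*b23 - v2*b13 + v3*b12 = (-1)*(-4) - (-1)*(1) + (4)*(1) = 9
vB = -3*e1 + 15*e2 + 3*e3 + 9*e123


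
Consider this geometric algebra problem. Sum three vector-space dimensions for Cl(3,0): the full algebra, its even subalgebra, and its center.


n = 3 + 0 = 3
Total dim = 2^3 = 8
Even subalgebra dim = 2^2 = 4
n is odd, so center dim = 2
Sum = 8 + 4 + 2 = 14


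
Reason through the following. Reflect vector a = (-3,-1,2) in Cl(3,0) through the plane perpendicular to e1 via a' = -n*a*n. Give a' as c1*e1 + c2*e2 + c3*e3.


Reflection formula: a' = -n*a*n, with n = e1 (unit vector, n^2 = 1).
For reflection through hyperplane perp to e1:
The component along e1 flips sign, others stay.
a = (-3, -1, 2)
a' = (3, -1, 2)
a' = 3*e1 - 1*e2 + 2*e3


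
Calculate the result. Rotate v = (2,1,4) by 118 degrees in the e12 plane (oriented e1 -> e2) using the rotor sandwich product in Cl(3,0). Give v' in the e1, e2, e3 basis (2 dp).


Rotor R = cos(59deg) - sin(59deg)*e12
Rotation angle theta = 2 * 59 = 118 degrees in the e12 plane (e1 -> e2).
The component perpendicular to the plane (e3) is invariant: v'_3 = v3 = 4.00
cos(118deg) = -0.4695, sin(118deg) = 0.8829
v'_1 = v1*cos(theta) - v2*sin(theta) = 2*(-0.4695) - 1*0.8829 = -1.82
v'_2 = v1*sin(theta) + v2*cos(theta) = 2*0.8829 + 1*(-0.4695) = 1.30
v' = -1.82*e1 + 1.30*e2 + 4.00*e3


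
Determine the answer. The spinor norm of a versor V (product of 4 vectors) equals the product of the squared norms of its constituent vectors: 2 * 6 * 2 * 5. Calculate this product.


Spinor norm N(V) = |v1|^2 * |v2|^2 * ... * |v4|^2
= 2 * 6 * 2 * 5
Running product: 2, 12, 24, 120
N(V) = 120


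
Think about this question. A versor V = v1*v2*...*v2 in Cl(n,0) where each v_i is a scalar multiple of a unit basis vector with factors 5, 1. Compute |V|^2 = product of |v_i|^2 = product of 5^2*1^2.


Each vector v_i has |v_i|^2 = s_i^2
Squared scales: 5^2 = 25, 1^2 = 1
|V|^2 = 25 * 1
= 25


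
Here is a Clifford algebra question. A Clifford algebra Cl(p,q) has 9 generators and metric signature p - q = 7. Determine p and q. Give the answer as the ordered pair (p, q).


We need p + q = 9 and p - q = 7.
Adding: 2p = 9 + 7 = 16, so p = 8.
Then q = 9 - 8 = 1.
(p, q) = (8, 1)


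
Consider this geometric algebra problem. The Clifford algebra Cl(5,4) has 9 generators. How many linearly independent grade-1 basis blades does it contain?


Number of grade-k basis blades in Cl(p,q) with n = p + q is C(n, k).
n = 5 + 4 = 9
C(9, 1) = 9! / (1! * 8!)
= 362880 / (1 * 40320)
= 9


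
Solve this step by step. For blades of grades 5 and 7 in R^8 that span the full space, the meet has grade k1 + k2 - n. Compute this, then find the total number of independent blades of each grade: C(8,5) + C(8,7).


Meet grade = grade(A) + grade(B) - n
= 5 + 7 - 8 = 4
C(8,5) = 56
C(8,7) = 8
dim_A + dim_B = 56 + 8 = 64


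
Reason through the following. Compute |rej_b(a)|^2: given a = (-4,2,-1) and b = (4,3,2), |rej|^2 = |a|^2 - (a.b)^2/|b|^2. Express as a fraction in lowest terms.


|a|^2 = (-4)^2 + 2^2 + (-1)^2 = 21
|b|^2 = 4^2 + 3^2 + 2^2 = 29
a . b = (-4)*4 + 2*3 + (-1)*2 = -12
(a.b)^2 = (-12)^2 = 144
|rej|^2 = 21 - 144/29
= (609 - 144)/29
= 465/29
In lowest terms: 465/29


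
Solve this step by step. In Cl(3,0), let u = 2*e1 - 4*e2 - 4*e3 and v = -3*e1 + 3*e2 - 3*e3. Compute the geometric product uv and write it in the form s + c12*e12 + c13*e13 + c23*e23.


In Cl(3,0): e_i^2 = 1, e_ie_j = -e_je_i for i != j.
Scalar part = u . v = 2*(-3) + (-4)*3 + (-4)*(-3)
= -6 + (-12) + 12 = -6
e12 coeff = 2*3 - (-4)*(-3) = 6 - 12 = -6
e13 coeff = 2*(-3) - (-4)*(-3) = -6 - 12 = -18
e23 coeff = (-4)*(-3) - (-4)*3 = 12 - (-12) = 24
uv = -6 - 6*e12 - 18*e13 + 24*e23


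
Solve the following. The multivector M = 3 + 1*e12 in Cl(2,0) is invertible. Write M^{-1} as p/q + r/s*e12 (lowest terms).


M = 3 + 1*e12, where e12^2 = -1.
Since M commutes with its reverse ~M = a - b*e12, M * ~M = a^2 - b^2*e12^2 = a^2 + b^2.
So M^{-1} = ~M / (a^2 + b^2) = (a - b*e12)/(a^2 + b^2).
a^2 + b^2 = 9 + 1 = 10
Scalar part = 3/10 = 3/10
Bivector coeff = -1/10 = -1/10
M^{-1} = 3/10 - 1/10*e12


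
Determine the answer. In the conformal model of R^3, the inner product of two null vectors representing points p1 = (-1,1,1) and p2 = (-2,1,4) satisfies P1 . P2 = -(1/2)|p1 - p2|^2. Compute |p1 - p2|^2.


p1 - p2 = (1, 0, -3)
|p1 - p2|^2 = 1^2 + 0^2 + (-3)^2
= 1 + 0 + 9
= 10


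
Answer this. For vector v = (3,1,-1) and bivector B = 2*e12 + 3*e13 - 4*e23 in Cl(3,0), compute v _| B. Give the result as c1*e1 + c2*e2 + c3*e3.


Left contraction v _| B = <vB>_1 (grade-1 part of the geometric product vB).
Using e1_|e12 = e2, e2_|e12 = -e1, e1_|e13 = e3, e3_|e13 = -e1, e2_|e23 = e3, e3_|e23 = -e2:
e1 coeff: -v2*b12 - v3*b13 = -(1)*(2) - (-1)*(3) = 1
e2 coeff: v1*b12 - v3*b23 = (3)*(2) - (-1)*(-4) = 2
e3 coeff: v1*b13 + v2*b23 = (3)*(3) + (1)*(-4) = 5
v _| B = 1*e1 + 2*e2 + 5*e3


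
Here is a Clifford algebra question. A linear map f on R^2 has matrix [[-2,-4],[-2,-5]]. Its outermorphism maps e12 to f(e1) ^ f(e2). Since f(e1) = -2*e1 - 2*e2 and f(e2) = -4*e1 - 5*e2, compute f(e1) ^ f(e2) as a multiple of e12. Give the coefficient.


The outermorphism of a linear map f sends e1^e2 to f(e1)^f(e2).
f(e1) = -2*e1 - 2*e2
f(e2) = -4*e1 - 5*e2
f(e1) ^ f(e2) = (-2*e1 - 2*e2) ^ (-4*e1 - 5*e2)
= (-2)*(-5)*e12 + (-2)*(-4)*e21
= (10 - 8)*e12
= 2*e12
Coefficient = 2


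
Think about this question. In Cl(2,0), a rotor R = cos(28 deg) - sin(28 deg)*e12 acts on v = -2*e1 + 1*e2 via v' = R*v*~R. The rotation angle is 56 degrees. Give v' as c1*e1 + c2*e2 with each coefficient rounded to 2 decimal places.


Rotor R = cos(28deg) - sin(28deg)*e12
Rotation angle theta = 2 * 28 = 56 degrees
v' = R*v*~R rotates v by theta.
cos(56deg) = 0.5592, sin(56deg) = 0.8290
v'_1 = -2*cos(56deg) - 1*sin(56deg)
= -2*0.5592 - 1*0.8290
= -1.95
v'_2 = -2*sin(56deg) + 1*cos(56deg)
= -2*0.8290 + 1*0.5592
= -1.10
v' = -1.95*e1 - 1.10*e2


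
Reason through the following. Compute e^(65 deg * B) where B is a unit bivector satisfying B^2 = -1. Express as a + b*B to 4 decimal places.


For a unit bivector B with B^2 = -1, the exponential series gives
e^(theta*B) = cos(theta) + sin(theta)*B (the GA analogue of Euler's formula).
theta = 65 degrees = 1.134464 rad
cos(65 deg) = 0.4226
sin(65 deg) = 0.9063
exp(theta*B) = 0.4226 + 0.9063*B


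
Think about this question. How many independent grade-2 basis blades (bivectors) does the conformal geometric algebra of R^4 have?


The conformal model of R^4 uses Cl(5,1) with m = 4 + 2 = 6 generators.
Number of grade-2 blades = C(m, 2) = C(6, 2)
= 6*5/2 = 15


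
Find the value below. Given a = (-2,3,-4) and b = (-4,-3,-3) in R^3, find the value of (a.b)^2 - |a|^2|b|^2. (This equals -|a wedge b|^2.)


a . b = (-2)*(-4) + 3*(-3) + (-4)*(-3)
= 8 + (-9) + 12 = 11
|a|^2 = (-2)^2 + 3^2 + (-4)^2 = 29
|b|^2 = (-4)^2 + (-3)^2 + (-3)^2 = 34
(a.b)^2 = 11^2 = 121
|a|^2 * |b|^2 = 29 * 34 = 986
Result = 121 - 986 = -865


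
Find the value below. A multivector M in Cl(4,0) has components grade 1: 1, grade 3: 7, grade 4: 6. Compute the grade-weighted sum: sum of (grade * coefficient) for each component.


Grade-weighted sum = sum of grade_k * coefficient_k
1*1 = 1
3*7 = 21
4*6 = 24
Total = 1 + 21 + 24 = 46


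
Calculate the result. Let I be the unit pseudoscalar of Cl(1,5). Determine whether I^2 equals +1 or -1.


The pseudoscalar I = e1...e_n (product of all n generators) of Cl(p,q) satisfies I^2 = (-1)^(q + n(n-1)/2).
p = 1, q = 5, n = p + q = 6
n(n-1)/2 = 6 * 5 / 2 = 15
Exponent = q + n(n-1)/2 = 5 + 15 = 20
I^2 = (-1)^20 = +1


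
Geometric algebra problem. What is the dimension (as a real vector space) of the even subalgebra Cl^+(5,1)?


Even subalgebra dimension = 2^(n-1)
n = 5 + 1 = 6
2^(6 - 1) = 2^5 = 32
Verification: sum of C(6,k) for even k = 1 + 15 + 15 + 1 = 32
Result = 32


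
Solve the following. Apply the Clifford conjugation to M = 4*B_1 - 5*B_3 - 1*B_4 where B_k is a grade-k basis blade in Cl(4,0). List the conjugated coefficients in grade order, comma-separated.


Clifford conjugate sign for grade k: (-1)^(k(k+1)/2)
Grade 1: (-1)^(1*2/2) = (-1)^1 = -1, coeff 4 -> -4
Grade 3: (-1)^(3*4/2) = (-1)^6 = 1, coeff -5 -> -5
Grade 4: (-1)^(4*5/2) = (-1)^10 = 1, coeff -1 -> -1
Conjugated coefficients: -4, -5, -1


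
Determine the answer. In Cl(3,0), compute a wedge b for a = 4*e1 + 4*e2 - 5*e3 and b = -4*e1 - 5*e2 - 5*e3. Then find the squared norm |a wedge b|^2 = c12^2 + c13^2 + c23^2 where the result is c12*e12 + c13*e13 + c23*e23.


a wedge b = (a1*b2 - a2*b1)*e12 + (a1*b3 - a3*b1)*e13 + (a2*b3 - a3*b2)*e23
e12 coeff: 4*(-5) - 4*(-4) = -20 - (-16) = -4
e13 coeff: 4*(-5) - (-5)*(-4) = -20 - 20 = -40
e23 coeff: 4*(-5) - (-5)*(-5) = -20 - 25 = -45
|a wedge b|^2 = (-4)^2 + (-40)^2 + (-45)^2
= 16 + 1600 + 2025
= 3641


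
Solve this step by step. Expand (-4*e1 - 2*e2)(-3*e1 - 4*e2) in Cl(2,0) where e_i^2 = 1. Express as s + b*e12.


Expand: (-4*e1 - 2*e2)(-3*e1 - 4*e2)
= (-4)*(-3)*e1e1 + (-4)*(-4)*e1e2 + (-2)*(-3)*e2e1 + (-2)*(-4)*e2e2
Using e1^2 = e2^2 = 1, e2e1 = -e1e2:
Scalar part s = (-4)*(-3) + (-2)*(-4) = 12 + 8 = 20
Bivector part b = (-4)*(-4) - (-2)*(-3) = 16 - 6 = 10
uv = 20 + 10*e12


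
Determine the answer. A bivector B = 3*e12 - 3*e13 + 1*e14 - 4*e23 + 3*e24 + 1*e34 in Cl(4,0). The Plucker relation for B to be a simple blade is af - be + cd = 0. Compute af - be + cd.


Plucker relation: af - be + cd
a*f = 3*1 = 3
b*e = (-3)*3 = -9
c*d = 1*(-4) = -4
af - be + cd = 3 - (-9) + (-4)
= 8


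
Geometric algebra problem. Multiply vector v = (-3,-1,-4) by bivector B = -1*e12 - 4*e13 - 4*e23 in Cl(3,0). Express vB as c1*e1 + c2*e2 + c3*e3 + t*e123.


vB has grade-1 (vector) and grade-3 (trivector) parts: vB = (v _| B) + (v ^ B).
Vector part <vB>_1:
  e1: -v2*b12 - v3*b13 = -(-1)*(-1) - (-4)*(-4) = -17
  e2: v1*b12 - v3*b23 = (-3)*(-1) - (-4)*(-4) = -13
  e3: v1*b13 + v2*b23 = (-3)*(-4) + (-1)*(-4) = 16
Trivector part <vB>_3:
  e123: v1*b23 - v2*b13 + v3*b12 = (-3)*(-4) - (-1)*(-4) + (-4)*(-1) = 12
vB = -17*e1 - 13*e2 + 16*e3 + 12*e123


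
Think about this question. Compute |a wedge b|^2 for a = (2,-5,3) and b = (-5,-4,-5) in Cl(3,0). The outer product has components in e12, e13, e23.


a wedge b = (a1*b2 - a2*b1)*e12 + (a1*b3 - a3*b1)*e13 + (a2*b3 - a3*b2)*e23
e12 coeff: 2*(-4) - (-5)*(-5) = -8 - 25 = -33
e13 coeff: 2*(-5) - 3*(-5) = -10 - (-15) = 5
e23 coeff: (-5)*(-5) - 3*(-4) = 25 - (-12) = 37
|a wedge b|^2 = (-33)^2 + 5^2 + 37^2
= 1089 + 25 + 1369
= 2483


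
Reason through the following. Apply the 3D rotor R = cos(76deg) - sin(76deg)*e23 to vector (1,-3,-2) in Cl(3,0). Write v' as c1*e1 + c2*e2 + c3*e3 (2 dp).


Rotor R = cos(76deg) - sin(76deg)*e23
Rotation angle theta = 2 * 76 = 152 degrees in the e23 plane (e2 -> e3).
The component perpendicular to the plane (e1) is invariant: v'_1 = v1 = 1.00
cos(152deg) = -0.8829, sin(152deg) = 0.4695
v'_2 = v2*cos(theta) - v3*sin(theta) = -3*(-0.8829) - (-2)*0.4695 = 3.59
v'_3 = v2*sin(theta) + v3*cos(theta) = -3*0.4695 + (-2)*(-0.8829) = 0.36
v' = 1.00*e1 + 3.59*e2 + 0.36*e3


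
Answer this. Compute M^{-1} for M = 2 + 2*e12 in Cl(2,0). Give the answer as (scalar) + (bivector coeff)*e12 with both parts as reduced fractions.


M = 2 + 2*e12, where e12^2 = -1.
Since M commutes with its reverse ~M = a - b*e12, M * ~M = a^2 - b^2*e12^2 = a^2 + b^2.
So M^{-1} = ~M / (a^2 + b^2) = (a - b*e12)/(a^2 + b^2).
a^2 + b^2 = 4 + 4 = 8
Scalar part = 2/8 = 1/4
Bivector coeff = -2/8 = -1/4
M^{-1} = 1/4 - 1/4*e12


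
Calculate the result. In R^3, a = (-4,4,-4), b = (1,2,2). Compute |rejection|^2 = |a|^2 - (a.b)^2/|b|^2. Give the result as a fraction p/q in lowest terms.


|a|^2 = (-4)^2 + 4^2 + (-4)^2 = 48
|b|^2 = 1^2 + 2^2 + 2^2 = 9
a . b = (-4)*1 + 4*2 + (-4)*2 = -4
(a.b)^2 = (-4)^2 = 16
|rej|^2 = 48 - 16/9
= (432 - 16)/9
= 416/9
In lowest terms: 416/9


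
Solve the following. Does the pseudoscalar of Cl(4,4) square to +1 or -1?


The pseudoscalar I = e1...e_n (product of all n generators) of Cl(p,q) satisfies I^2 = (-1)^(q + n(n-1)/2).
p = 4, q = 4, n = p + q = 8
n(n-1)/2 = 8 * 7 / 2 = 28
Exponent = q + n(n-1)/2 = 4 + 28 = 32
I^2 = (-1)^32 = +1


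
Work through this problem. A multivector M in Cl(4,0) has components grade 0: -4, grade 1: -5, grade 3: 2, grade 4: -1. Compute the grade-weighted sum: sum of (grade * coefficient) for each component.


Grade-weighted sum = sum of grade_k * coefficient_k
0*(-4) = 0
1*(-5) = -5
3*2 = 6
4*(-1) = -4
Total = 0 + (-5) + 6 + (-4) = -3


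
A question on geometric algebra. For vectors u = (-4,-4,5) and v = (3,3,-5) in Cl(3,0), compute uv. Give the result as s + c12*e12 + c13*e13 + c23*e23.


In Cl(3,0): e_i^2 = 1, e_ie_j = -e_je_i for i != j.
Scalar part = u . v = (-4)*3 + (-4)*3 + 5*(-5)
= -12 + (-12) + (-25) = -49
e12 coeff = (-4)*3 - (-4)*3 = -12 - (-12) = 0
e13 coeff = (-4)*(-5) - 5*3 = 20 - 15 = 5
e23 coeff = (-4)*(-5) - 5*3 = 20 - 15 = 5
uv = -49 + 0*e12 + 5*e13 + 5*e23


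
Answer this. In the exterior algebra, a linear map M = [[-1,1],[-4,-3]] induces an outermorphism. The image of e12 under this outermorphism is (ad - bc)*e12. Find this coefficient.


The outermorphism of a linear map f sends e1^e2 to f(e1)^f(e2).
f(e1) = -1*e1 - 4*e2
f(e2) = 1*e1 - 3*e2
f(e1) ^ f(e2) = (-1*e1 - 4*e2) ^ (1*e1 - 3*e2)
= (-1)*(-3)*e12 + (-4)*1*e21
= (3 - (-4))*e12
= 7*e12
Coefficient = 7


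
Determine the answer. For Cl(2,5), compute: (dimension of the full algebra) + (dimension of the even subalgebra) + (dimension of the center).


n = 2 + 5 = 7
Total dim = 2^7 = 128
Even subalgebra dim = 2^6 = 64
n is odd, so center dim = 2
Sum = 128 + 64 + 2 = 194


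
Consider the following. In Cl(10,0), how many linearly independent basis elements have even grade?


Even subalgebra dimension = 2^(n-1)
n = 10 + 0 = 10
2^(10 - 1) = 2^9 = 512
Verification: sum of C(10,k) for even k = 1 + 45 + 210 + 210 + 45 + 1 = 512
Result = 512


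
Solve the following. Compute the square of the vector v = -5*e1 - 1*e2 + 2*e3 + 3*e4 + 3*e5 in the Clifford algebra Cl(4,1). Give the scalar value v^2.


v^2 = sum of c_i^2 * e_i^2
Positive signature terms (e_i^2 = +1): (-5)^2 + (-1)^2 + 2^2 + 3^2 = 39
Negative signature terms (e_j^2 = -1): 3^2 = 9
v^2 = 39 - 9 = 30


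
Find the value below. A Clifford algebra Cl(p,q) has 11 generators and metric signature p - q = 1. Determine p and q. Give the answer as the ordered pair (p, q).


We need p + q = 11 and p - q = 1.
Adding: 2p = 11 + 1 = 12, so p = 6.
Then q = 11 - 6 = 5.
(p, q) = (6, 5)


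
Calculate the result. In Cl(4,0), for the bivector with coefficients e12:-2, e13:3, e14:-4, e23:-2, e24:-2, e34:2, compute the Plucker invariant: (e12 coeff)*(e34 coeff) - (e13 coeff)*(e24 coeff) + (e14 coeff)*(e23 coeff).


Plucker relation: af - be + cd
a*f = (-2)*2 = -4
b*e = 3*(-2) = -6
c*d = (-4)*(-2) = 8
af - be + cd = -4 - (-6) + 8
= 10


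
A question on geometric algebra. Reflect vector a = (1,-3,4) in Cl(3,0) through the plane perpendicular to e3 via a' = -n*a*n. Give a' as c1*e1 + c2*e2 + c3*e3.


Reflection formula: a' = -n*a*n, with n = e3 (unit vector, n^2 = 1).
For reflection through hyperplane perp to e3:
The component along e3 flips sign, others stay.
a = (1, -3, 4)
a' = (1, -3, -4)
a' = 1*e1 - 3*e2 - 4*e3


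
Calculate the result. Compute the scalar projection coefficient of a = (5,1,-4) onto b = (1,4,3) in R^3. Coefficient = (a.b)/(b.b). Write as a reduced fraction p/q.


Projection coefficient = (a . b) / (b . b)
a . b = 5*1 + 1*4 + (-4)*3
= 5 + 4 + (-12) = -3
b . b = 1^2 + 4^2 + 3^2
= 1 + 16 + 9 = 26
Coefficient = -3/26
In lowest terms: -3/26


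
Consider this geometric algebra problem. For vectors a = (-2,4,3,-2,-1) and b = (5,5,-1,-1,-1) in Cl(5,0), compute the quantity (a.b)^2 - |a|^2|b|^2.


a . b = (-2)*5 + 4*5 + 3*(-1) + (-2)*(-1) + (-1)*(-1)
= -10 + 20 + (-3) + 2 + 1 = 10
|a|^2 = (-2)^2 + 4^2 + 3^2 + (-2)^2 + (-1)^2 = 34
|b|^2 = 5^2 + 5^2 + (-1)^2 + (-1)^2 + (-1)^2 = 53
(a.b)^2 = 10^2 = 100
|a|^2 * |b|^2 = 34 * 53 = 1802
Result = 100 - 1802 = -1702
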